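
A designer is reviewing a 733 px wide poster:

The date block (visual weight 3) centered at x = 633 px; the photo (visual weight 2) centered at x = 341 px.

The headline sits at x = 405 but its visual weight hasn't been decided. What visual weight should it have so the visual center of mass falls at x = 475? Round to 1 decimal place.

Known weights sum to 3 + 2 = 5; their moment is 3·633 + 2·341 = 2581.
Balance at x = 475 requires (2581 + w·405) / (5 + w) = 475.
Solving: w = (475·5 − 2581) / (405 − 475) = -206 / -70 ≈ 2.94.

w ≈ 2.9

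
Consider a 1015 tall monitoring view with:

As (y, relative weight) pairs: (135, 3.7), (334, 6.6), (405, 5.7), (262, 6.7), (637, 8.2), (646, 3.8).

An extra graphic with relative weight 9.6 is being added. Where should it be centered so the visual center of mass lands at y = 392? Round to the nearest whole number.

y ≈ 304

New total weight: (3.7 + 6.6 + 5.7 + 6.7 + 8.2 + 3.8) + 9.6 = 44.3.
Along y: (14446.0 + 9.6·y) / 44.3 = 392 (existing moment 3.7·135 + 6.6·334 + 5.7·405 + 6.7·262 + 8.2·637 + 3.8·646 = 14446.0) ⇒ y = (17365.6 − 14446.0) / 9.6 ≈ 304.13.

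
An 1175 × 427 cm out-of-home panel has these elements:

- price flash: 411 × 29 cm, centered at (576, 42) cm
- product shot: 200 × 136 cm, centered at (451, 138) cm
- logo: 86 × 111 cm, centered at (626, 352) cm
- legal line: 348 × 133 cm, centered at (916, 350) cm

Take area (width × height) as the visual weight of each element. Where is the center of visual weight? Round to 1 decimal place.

(711.0, 250.8)

Areas → weights: price flash 411·29 = 11919, product shot 200·136 = 27200, logo 86·111 = 9546, legal line 348·133 = 46284; Σw = 94949.
Σw·x = 11919·576 + 27200·451 + 9546·626 + 46284·916 = 67504484, so x̄ = 67504484/94949 ≈ 710.96.
Σw·y = 11919·42 + 27200·138 + 9546·352 + 46284·350 = 23813790, so ȳ = 23813790/94949 ≈ 250.81.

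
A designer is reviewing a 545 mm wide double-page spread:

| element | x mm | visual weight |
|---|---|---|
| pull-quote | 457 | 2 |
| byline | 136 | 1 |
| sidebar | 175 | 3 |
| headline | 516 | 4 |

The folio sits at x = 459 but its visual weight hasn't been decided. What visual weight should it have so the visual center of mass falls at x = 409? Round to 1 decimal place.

w ≈ 9.0

Fixed elements: Σw = 2 + 1 + 3 + 4 = 10, Σw·x = 2·457 + 1·136 + 3·175 + 4·516 = 3639.
Balance at x = 409 requires (3639 + w·459) / (10 + w) = 409.
Rearranging, w·(459 − 409) = 409·10 − 3639 = 451, so w ≈ 451/50 = 9.02.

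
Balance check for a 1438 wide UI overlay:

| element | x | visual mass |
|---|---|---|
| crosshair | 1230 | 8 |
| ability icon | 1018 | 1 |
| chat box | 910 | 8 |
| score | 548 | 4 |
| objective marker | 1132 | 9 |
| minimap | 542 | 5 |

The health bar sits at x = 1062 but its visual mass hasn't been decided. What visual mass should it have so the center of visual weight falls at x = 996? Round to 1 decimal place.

w ≈ 24.7

Known weights sum to 8 + 1 + 8 + 4 + 9 + 5 = 35; their moment is 8·1230 + 1·1018 + 8·910 + 4·548 + 9·1132 + 5·542 = 33228.
For the centroid to hit 996: (33228 + w·1062) / (35 + w) = 996.
So w = (996·35 − 33228)/(1062 − 996) = 1632/66 ≈ 24.73.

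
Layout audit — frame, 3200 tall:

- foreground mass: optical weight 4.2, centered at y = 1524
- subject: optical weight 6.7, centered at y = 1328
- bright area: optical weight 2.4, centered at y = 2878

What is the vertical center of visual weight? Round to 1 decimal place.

Total weight = 4.2 + 6.7 + 2.4 = 13.3.
y-moment: 4.2·1524 + 6.7·1328 + 2.4·2878 = 22205.6; centroid 22205.6/13.3 ≈ 1669.59.

y ≈ 1669.6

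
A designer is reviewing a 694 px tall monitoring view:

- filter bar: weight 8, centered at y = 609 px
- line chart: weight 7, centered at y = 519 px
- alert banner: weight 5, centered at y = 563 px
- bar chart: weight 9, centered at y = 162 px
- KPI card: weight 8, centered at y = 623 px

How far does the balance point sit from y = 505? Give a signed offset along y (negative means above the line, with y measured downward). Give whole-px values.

Weights sum to 8 + 7 + 5 + 9 + 8 = 37.
y: (8·609 + 7·519 + 5·563 + 9·162 + 8·623) / 37 = 17762 / 37 ≈ 480.05
Difference: 480.05 − 505 ≈ -24.95.

≈ -25 px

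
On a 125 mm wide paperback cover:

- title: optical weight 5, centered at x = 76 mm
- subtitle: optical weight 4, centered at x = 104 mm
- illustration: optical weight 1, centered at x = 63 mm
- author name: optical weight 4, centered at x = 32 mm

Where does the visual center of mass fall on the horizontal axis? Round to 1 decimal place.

x ≈ 70.5

Weights sum to 5 + 4 + 1 + 4 = 14.
x: (5·76 + 4·104 + 1·63 + 4·32) / 14 = 987 / 14 ≈ 70.50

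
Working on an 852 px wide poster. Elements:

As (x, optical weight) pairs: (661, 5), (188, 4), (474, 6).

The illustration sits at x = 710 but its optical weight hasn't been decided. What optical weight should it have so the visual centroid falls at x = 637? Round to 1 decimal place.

w ≈ 36.4

Fixed elements: Σw = 5 + 4 + 6 = 15, Σw·x = 5·661 + 4·188 + 6·474 = 6901.
For the centroid to hit 637: (6901 + w·710) / (15 + w) = 637.
Rearranging, w·(710 − 637) = 637·15 − 6901 = 2654, so w ≈ 2654/73 = 36.36.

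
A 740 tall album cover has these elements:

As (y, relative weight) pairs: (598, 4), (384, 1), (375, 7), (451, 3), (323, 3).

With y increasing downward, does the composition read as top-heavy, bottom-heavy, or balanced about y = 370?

Σw = 4 + 1 + 7 + 3 + 3 = 18.
Σw·y = 4·598 + 1·384 + 7·375 + 3·451 + 3·323 = 7723, so ȳ = 7723/18 ≈ 429.06.
Since 429.1 is below (larger y than) 370, the composition reads bottom-heavy.

bottom-heavy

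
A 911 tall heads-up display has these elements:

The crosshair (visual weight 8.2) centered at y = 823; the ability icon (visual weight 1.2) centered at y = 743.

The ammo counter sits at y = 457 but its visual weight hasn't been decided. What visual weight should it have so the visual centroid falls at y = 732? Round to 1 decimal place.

w ≈ 2.8

Existing Σw = 9.4 (8.2 + 1.2); existing moment 8.2·823 + 1.2·743 = 7640.2.
Set Σw·y/Σw = 732: (7640.2 + 457w) = 732·(9.4 + w).
Rearranging, w·(457 − 732) = 732·9.4 − 7640.2 = -759.4, so w ≈ -759.4/-275 = 2.76.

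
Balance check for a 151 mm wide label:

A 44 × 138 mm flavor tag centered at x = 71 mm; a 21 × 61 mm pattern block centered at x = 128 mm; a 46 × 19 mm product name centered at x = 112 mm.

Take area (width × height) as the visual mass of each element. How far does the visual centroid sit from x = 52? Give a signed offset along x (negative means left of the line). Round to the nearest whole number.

Taking area as weight: flavor tag 44·138 = 6072, pattern block 21·61 = 1281, product name 46·19 = 874. Sum 8227.
x-moment: 6072·71 + 1281·128 + 874·112 = 692968; centroid 692968/8227 ≈ 84.23.
Against x = 52, that's 84.23 − 52 = 32.23.

≈ 32 mm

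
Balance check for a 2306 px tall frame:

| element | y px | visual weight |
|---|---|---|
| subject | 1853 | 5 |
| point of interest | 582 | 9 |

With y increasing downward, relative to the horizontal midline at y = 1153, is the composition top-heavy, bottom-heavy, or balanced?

Weights sum to 5 + 9 = 14.
Σw·y = 5·1853 + 9·582 = 14503, so ȳ = 14503/14 ≈ 1035.93.
1035.9 vs midline 1153 → top-heavy.

top-heavy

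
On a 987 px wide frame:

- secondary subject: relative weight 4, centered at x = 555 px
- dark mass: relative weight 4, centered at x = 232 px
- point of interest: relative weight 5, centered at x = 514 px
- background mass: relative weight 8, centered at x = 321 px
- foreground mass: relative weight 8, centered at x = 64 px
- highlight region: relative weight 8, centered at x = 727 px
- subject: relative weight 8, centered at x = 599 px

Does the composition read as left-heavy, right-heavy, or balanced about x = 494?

left-heavy

Total weight = 4 + 4 + 5 + 8 + 8 + 8 + 8 = 45.
x: moment 19406 / weight 45 ≈ 431.24
Since 431.2 is left of 494, the composition reads left-heavy.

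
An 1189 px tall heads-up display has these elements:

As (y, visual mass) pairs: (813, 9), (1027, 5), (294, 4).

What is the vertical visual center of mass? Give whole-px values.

Σw = 9 + 5 + 4 = 18.
Σw·y = 9·813 + 5·1027 + 4·294 = 13628, so ȳ = 13628/18 ≈ 757.11.

y ≈ 757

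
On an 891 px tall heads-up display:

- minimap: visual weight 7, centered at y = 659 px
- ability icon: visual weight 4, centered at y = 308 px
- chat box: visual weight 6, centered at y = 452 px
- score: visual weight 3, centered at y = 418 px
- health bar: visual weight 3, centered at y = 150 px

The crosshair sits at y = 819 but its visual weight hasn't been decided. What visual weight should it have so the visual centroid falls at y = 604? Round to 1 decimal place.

w ≈ 16.9

Existing Σw = 23 (7 + 4 + 6 + 3 + 3); existing moment 7·659 + 4·308 + 6·452 + 3·418 + 3·150 = 10261.
For the centroid to hit 604: (10261 + w·819) / (23 + w) = 604.
Solving: w = (604·23 − 10261) / (819 − 604) = 3631 / 215 ≈ 16.89.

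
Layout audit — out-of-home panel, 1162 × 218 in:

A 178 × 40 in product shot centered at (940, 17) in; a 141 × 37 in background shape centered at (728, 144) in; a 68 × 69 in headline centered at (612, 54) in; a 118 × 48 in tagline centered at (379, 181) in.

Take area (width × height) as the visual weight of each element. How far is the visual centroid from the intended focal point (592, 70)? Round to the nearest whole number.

Taking area as weight: product shot 178·40 = 7120, background shape 141·37 = 5217, headline 68·69 = 4692, tagline 118·48 = 5664. Sum 22693.
x-moment: 7120·940 + 5217·728 + 4692·612 + 5664·379 = 15508936; centroid 15508936/22693 ≈ 683.42.
y-moment: 7120·17 + 5217·144 + 4692·54 + 5664·181 = 2150840; centroid 2150840/22693 ≈ 94.78.
From (592, 70): dx = 91.42, dy = 24.78, so the distance is √(dx²+dy²) ≈ 94.72.

≈ 95 in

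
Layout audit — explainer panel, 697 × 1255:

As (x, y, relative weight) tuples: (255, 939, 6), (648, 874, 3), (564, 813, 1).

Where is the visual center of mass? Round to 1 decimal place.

(403.8, 906.9)

Weights sum to 6 + 3 + 1 = 10.
x-moment: 6·255 + 3·648 + 1·564 = 4038; centroid 4038/10 ≈ 403.80.
y-moment: 6·939 + 3·874 + 1·813 = 9069; centroid 9069/10 ≈ 906.90.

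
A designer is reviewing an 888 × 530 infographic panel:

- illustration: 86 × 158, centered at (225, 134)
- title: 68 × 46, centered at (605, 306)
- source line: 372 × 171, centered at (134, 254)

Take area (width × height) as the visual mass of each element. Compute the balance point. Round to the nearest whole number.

Taking area as weight: illustration 86·158 = 13588, title 68·46 = 3128, source line 372·171 = 63612. Sum 80328.
x-moment: 13588·225 + 3128·605 + 63612·134 = 13473748; centroid 13473748/80328 ≈ 167.73.
y-moment: 13588·134 + 3128·306 + 63612·254 = 18935408; centroid 18935408/80328 ≈ 235.73.

(168, 236)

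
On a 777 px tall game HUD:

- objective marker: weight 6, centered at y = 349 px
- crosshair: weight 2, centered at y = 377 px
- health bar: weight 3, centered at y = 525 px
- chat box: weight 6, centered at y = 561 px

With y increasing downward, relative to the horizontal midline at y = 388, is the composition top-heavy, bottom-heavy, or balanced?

Σw = 6 + 2 + 3 + 6 = 17.
y-moment: 6·349 + 2·377 + 3·525 + 6·561 = 7789; centroid 7789/17 ≈ 458.18.
Since 458.2 is below (larger y than) 388, the composition reads bottom-heavy.

bottom-heavy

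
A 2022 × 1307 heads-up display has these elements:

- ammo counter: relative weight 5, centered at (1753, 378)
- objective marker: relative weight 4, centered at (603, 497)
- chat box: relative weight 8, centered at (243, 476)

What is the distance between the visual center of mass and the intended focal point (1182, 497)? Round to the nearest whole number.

≈ 413

Total weight = 5 + 4 + 8 = 17.
Σw·x = 5·1753 + 4·603 + 8·243 = 13121, so x̄ = 13121/17 ≈ 771.82.
Σw·y = 5·378 + 4·497 + 8·476 = 7686, so ȳ = 7686/17 ≈ 452.12.
Relative to (1182, 497): Δ = (-410.18, -44.88); |Δ| = √(-410.18² + -44.88²) ≈ 412.62.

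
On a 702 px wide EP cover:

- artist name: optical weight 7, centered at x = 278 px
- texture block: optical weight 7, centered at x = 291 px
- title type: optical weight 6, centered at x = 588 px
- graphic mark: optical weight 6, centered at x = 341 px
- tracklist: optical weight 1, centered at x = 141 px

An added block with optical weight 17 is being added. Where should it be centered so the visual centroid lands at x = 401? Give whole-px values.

New total weight: (7 + 7 + 6 + 6 + 1) + 17 = 44.
Along x: (9698 + 17·x) / 44 = 401 (existing moment 7·278 + 7·291 + 6·588 + 6·341 + 1·141 = 9698) ⇒ x = (17644 − 9698) / 17 ≈ 467.41.

x ≈ 467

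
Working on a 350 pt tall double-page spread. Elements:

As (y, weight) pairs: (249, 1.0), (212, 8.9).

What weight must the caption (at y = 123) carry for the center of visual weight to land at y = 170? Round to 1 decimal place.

Existing Σw = 9.9 (1.0 + 8.9); existing moment 1.0·249 + 8.9·212 = 2135.8.
For the centroid to hit 170: (2135.8 + w·123) / (9.9 + w) = 170.
Rearranging, w·(123 − 170) = 170·9.9 − 2135.8 = -452.8, so w ≈ -452.8/-47 = 9.63.

w ≈ 9.6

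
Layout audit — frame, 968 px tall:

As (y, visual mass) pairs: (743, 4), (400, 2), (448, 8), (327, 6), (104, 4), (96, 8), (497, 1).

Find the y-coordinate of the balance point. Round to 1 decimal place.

y ≈ 333.3

Total weight = 4 + 2 + 8 + 6 + 4 + 8 + 1 = 33.
y: (4·743 + 2·400 + 8·448 + 6·327 + 4·104 + 8·96 + 1·497) / 33 = 10999 / 33 ≈ 333.30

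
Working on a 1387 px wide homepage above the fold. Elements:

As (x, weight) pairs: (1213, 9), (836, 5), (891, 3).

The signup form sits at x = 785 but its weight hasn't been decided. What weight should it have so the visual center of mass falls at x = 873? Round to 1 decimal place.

Known weights sum to 9 + 5 + 3 = 17; their moment is 9·1213 + 5·836 + 3·891 = 17770.
For the centroid to hit 873: (17770 + w·785) / (17 + w) = 873.
So w = (873·17 − 17770)/(785 − 873) = -2929/-88 ≈ 33.28.

w ≈ 33.3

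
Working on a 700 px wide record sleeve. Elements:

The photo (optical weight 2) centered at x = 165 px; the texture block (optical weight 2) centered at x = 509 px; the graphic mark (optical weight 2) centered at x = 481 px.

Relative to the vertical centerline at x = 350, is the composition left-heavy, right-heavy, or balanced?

right-heavy

Σw = 2 + 2 + 2 = 6.
x-moment: 2·165 + 2·509 + 2·481 = 2310; centroid 2310/6 ≈ 385.00.
385.0 vs midline 350 → right-heavy.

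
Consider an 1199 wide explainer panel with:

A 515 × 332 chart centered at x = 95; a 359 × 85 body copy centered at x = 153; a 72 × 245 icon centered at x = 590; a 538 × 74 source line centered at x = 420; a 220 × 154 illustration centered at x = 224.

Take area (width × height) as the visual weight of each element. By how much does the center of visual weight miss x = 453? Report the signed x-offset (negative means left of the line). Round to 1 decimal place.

Taking area as weight: chart 515·332 = 170980, body copy 359·85 = 30515, icon 72·245 = 17640, source line 538·74 = 39812, illustration 220·154 = 33880. Sum 292827.
Σw·x = 170980·95 + 30515·153 + 17640·590 + 39812·420 + 33880·224 = 55629655, so x̄ = 55629655/292827 ≈ 189.97.
Offset from x = 453: 189.97 − 453 ≈ -263.03.

≈ -263.0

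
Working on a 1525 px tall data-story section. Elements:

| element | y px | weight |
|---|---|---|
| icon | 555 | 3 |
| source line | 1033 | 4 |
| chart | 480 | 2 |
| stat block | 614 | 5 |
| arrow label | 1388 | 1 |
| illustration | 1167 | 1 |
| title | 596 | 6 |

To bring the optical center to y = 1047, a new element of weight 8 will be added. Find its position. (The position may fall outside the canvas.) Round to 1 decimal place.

y ≈ 1931.5

With the new element, Σw becomes 3 + 4 + 2 + 5 + 1 + 1 + 6 + 8 = 30.
y: target moment 30×1047 = 31410; current 3·555 + 4·1033 + 2·480 + 5·614 + 1·1388 + 1·1167 + 6·596 = 15958; the new element supplies 15452, so y = 15452/8 ≈ 1931.50.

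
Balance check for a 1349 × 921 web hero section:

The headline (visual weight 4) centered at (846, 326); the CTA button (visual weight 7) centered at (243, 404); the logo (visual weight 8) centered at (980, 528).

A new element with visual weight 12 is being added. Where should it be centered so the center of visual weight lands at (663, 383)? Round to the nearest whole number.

With the new element, Σw becomes 4 + 7 + 8 + 12 = 31.
x: need Σw·x = 31·663 = 20553. Existing = 4·846 + 7·243 + 8·980 = 12925. Remainder 7628 / 12 ≈ 635.67.
y: need Σw·y = 31·383 = 11873. Existing = 4·326 + 7·404 + 8·528 = 8356. Remainder 3517 / 12 ≈ 293.08.

(636, 293)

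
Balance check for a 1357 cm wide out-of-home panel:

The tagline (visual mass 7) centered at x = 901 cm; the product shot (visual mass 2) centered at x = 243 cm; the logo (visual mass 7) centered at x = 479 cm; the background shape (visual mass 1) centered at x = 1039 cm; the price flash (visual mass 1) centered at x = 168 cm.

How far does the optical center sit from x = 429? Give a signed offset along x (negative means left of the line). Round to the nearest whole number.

Weights sum to 7 + 2 + 7 + 1 + 1 = 18.
x-moment: 7·901 + 2·243 + 7·479 + 1·1039 + 1·168 = 11353; centroid 11353/18 ≈ 630.72.
Difference: 630.72 − 429 ≈ 201.72.

≈ 202 cm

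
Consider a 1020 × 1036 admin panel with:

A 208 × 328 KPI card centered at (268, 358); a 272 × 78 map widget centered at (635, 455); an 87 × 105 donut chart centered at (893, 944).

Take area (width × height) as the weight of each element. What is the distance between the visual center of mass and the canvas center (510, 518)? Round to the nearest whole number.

Areas: KPI card 208·328 = 68224, map widget 272·78 = 21216, donut chart 87·105 = 9135. Total weight = 98575.
x: (68224·268 + 21216·635 + 9135·893) / 98575 = 39913747 / 98575 ≈ 404.91
y: (68224·358 + 21216·455 + 9135·944) / 98575 = 42700912 / 98575 ≈ 433.18
Relative to (510, 518): Δ = (-105.09, -84.82); |Δ| = √(-105.09² + -84.82²) ≈ 135.05.

≈ 135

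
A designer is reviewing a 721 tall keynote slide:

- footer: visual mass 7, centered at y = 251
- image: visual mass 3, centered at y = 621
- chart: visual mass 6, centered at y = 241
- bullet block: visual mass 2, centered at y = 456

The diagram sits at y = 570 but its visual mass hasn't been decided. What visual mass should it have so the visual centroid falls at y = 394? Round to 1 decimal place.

w ≈ 6.3

Existing Σw = 18 (7 + 3 + 6 + 2); existing moment 7·251 + 3·621 + 6·241 + 2·456 = 5978.
Balance at y = 394 requires (5978 + w·570) / (18 + w) = 394.
Rearranging, w·(570 − 394) = 394·18 − 5978 = 1114, so w ≈ 1114/176 = 6.33.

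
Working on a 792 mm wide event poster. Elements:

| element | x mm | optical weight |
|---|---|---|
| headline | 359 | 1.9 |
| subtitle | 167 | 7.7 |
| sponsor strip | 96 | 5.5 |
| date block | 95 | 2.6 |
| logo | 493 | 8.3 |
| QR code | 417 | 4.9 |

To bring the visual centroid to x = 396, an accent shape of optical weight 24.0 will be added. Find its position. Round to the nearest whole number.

x ≈ 536

After adding the accent shape, total weight = 1.9 + 7.7 + 5.5 + 2.6 + 8.3 + 4.9 + 24.0 = 54.9.
x: need Σw·x = 54.9·396 = 21740.4. Existing = 1.9·359 + 7.7·167 + 5.5·96 + 2.6·95 + 8.3·493 + 4.9·417 = 8878.2. Remainder 12862.2 / 24.0 ≈ 535.93.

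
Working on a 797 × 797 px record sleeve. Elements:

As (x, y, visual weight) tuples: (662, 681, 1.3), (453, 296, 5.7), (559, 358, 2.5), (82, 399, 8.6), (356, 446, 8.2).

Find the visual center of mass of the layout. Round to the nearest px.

(322, 401)

Σw = 1.3 + 5.7 + 2.5 + 8.6 + 8.2 = 26.3.
x: (1.3·662 + 5.7·453 + 2.5·559 + 8.6·82 + 8.2·356) / 26.3 = 8464.6 / 26.3 ≈ 321.85
y: (1.3·681 + 5.7·296 + 2.5·358 + 8.6·399 + 8.2·446) / 26.3 = 10556.1 / 26.3 ≈ 401.37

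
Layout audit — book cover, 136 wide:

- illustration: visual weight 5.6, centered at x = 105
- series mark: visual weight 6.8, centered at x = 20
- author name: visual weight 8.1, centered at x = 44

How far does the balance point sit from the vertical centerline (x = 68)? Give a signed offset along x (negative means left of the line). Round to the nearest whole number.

≈ -15

Total weight = 5.6 + 6.8 + 8.1 = 20.5.
x: (5.6·105 + 6.8·20 + 8.1·44) / 20.5 = 1080.4 / 20.5 ≈ 52.70
Difference: 52.70 − 68 ≈ -15.30.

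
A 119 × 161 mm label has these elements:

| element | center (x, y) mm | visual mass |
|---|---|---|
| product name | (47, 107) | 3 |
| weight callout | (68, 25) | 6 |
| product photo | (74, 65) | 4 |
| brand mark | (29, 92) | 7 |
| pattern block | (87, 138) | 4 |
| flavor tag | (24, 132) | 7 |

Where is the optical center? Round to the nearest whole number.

(50, 92)

Σw = 3 + 6 + 4 + 7 + 4 + 7 = 31.
x: moment 1564 / weight 31 ≈ 50.45
Σw·y = 2851; ȳ = 2851/31 ≈ 91.97.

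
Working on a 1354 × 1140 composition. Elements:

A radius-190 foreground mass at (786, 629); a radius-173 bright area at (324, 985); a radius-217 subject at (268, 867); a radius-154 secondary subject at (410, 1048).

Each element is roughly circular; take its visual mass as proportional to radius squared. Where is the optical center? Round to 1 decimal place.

Weights ∝ r²: foreground mass 190² = 36100, bright area 173² = 29929, subject 217² = 47089, secondary subject 154² = 23716; Σw = 136834.
x-moment: 36100·786 + 29929·324 + 47089·268 + 23716·410 = 60415008; centroid 60415008/136834 ≈ 441.52.
y-moment: 36100·629 + 29929·985 + 47089·867 + 23716·1048 = 117867496; centroid 117867496/136834 ≈ 861.39.

(441.5, 861.4)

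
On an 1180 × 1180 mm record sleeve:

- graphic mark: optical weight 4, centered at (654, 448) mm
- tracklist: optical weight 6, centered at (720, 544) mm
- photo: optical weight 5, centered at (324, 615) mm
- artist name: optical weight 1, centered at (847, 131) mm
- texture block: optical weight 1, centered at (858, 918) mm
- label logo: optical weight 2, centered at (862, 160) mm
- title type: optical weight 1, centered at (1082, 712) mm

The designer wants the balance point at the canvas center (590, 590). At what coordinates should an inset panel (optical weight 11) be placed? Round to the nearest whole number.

With the inset panel, Σw becomes 4 + 6 + 5 + 1 + 1 + 2 + 1 + 11 = 31.
x: target moment 31×590 = 18290; current 4·654 + 6·720 + 5·324 + 1·847 + 1·858 + 2·862 + 1·1082 = 13067; the inset panel supplies 5223, so x = 5223/11 ≈ 474.82.
y: target moment 31×590 = 18290; current 4·448 + 6·544 + 5·615 + 1·131 + 1·918 + 2·160 + 1·712 = 10212; the inset panel supplies 8078, so y = 8078/11 ≈ 734.36.

(475, 734)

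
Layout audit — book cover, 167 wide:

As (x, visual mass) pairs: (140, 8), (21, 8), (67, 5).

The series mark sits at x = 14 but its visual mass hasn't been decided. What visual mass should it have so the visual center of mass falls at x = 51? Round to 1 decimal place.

w ≈ 14.9

Known weights sum to 8 + 8 + 5 = 21; their moment is 8·140 + 8·21 + 5·67 = 1623.
Set Σw·x/Σw = 51: (1623 + 14w) = 51·(21 + w).
Rearranging, w·(14 − 51) = 51·21 − 1623 = -552, so w ≈ -552/-37 = 14.92.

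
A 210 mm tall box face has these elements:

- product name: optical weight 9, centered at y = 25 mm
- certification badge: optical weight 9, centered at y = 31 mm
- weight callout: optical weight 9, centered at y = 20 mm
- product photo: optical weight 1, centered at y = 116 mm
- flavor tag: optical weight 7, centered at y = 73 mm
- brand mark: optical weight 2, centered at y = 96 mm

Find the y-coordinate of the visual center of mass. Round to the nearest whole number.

Total weight = 9 + 9 + 9 + 1 + 7 + 2 = 37.
y: (9·25 + 9·31 + 9·20 + 1·116 + 7·73 + 2·96) / 37 = 1503 / 37 ≈ 40.62

y ≈ 41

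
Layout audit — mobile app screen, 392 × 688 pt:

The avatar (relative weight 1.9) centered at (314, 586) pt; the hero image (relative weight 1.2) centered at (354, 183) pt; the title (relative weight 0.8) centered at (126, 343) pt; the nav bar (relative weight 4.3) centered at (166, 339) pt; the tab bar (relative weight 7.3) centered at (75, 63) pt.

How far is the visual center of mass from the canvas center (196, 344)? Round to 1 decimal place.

≈ 124.0 pt

Weights sum to 1.9 + 1.2 + 0.8 + 4.3 + 7.3 = 15.5.
x: (1.9·314 + 1.2·354 + 0.8·126 + 4.3·166 + 7.3·75) / 15.5 = 2383.5 / 15.5 ≈ 153.77
y: (1.9·586 + 1.2·183 + 0.8·343 + 4.3·339 + 7.3·63) / 15.5 = 3525.0 / 15.5 ≈ 227.42
Offset from (196, 344): Δx ≈ -42.23, Δy ≈ -116.58; distance = √(Δx² + Δy²) ≈ 123.99.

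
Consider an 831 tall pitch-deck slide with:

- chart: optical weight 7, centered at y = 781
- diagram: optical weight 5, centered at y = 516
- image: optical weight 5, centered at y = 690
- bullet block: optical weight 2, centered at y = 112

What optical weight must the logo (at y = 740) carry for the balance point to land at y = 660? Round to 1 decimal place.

w ≈ 10.2

Known weights sum to 7 + 5 + 5 + 2 = 19; their moment is 7·781 + 5·516 + 5·690 + 2·112 = 11721.
Balance at y = 660 requires (11721 + w·740) / (19 + w) = 660.
Solving: w = (660·19 − 11721) / (740 − 660) = 819 / 80 ≈ 10.24.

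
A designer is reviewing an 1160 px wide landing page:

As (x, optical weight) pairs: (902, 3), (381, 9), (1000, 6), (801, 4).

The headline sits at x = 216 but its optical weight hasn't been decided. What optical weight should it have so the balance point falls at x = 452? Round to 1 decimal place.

w ≈ 22.9

Existing Σw = 22 (3 + 9 + 6 + 4); existing moment 3·902 + 9·381 + 6·1000 + 4·801 = 15339.
For the centroid to hit 452: (15339 + w·216) / (22 + w) = 452.
Rearranging, w·(216 − 452) = 452·22 − 15339 = -5395, so w ≈ -5395/-236 = 22.86.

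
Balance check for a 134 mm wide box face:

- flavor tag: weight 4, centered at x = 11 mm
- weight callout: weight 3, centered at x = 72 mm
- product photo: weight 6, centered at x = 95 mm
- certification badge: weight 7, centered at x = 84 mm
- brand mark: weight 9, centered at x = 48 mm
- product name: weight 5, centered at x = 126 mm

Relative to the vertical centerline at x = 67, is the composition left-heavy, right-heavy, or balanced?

right-heavy

Σw = 4 + 3 + 6 + 7 + 9 + 5 = 34.
x: moment 2480 / weight 34 ≈ 72.94
Since 72.9 is right of 67, the composition reads right-heavy.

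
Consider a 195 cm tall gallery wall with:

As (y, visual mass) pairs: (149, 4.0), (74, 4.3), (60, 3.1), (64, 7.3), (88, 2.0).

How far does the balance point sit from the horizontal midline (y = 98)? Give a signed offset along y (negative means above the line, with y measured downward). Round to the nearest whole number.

Weights sum to 4.0 + 4.3 + 3.1 + 7.3 + 2.0 = 20.7.
y-moment: 4.0·149 + 4.3·74 + 3.1·60 + 7.3·64 + 2.0·88 = 1743.4; centroid 1743.4/20.7 ≈ 84.22.
Difference: 84.22 − 98 ≈ -13.78.

≈ -14 cm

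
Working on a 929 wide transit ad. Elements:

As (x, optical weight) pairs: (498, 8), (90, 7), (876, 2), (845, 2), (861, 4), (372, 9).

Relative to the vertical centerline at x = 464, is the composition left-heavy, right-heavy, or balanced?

Weights sum to 8 + 7 + 2 + 2 + 4 + 9 = 32.
Σw·x = 8·498 + 7·90 + 2·876 + 2·845 + 4·861 + 9·372 = 14848, so x̄ = 14848/32 ≈ 464.00.
464.00 = 464 exactly: balanced.

balanced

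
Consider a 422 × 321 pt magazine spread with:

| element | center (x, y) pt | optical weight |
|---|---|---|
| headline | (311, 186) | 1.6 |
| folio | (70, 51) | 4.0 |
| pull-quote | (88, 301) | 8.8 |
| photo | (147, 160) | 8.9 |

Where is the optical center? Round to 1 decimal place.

(122.8, 196.3)

Total weight = 1.6 + 4.0 + 8.8 + 8.9 = 23.3.
Σw·x = 1.6·311 + 4.0·70 + 8.8·88 + 8.9·147 = 2860.3, so x̄ = 2860.3/23.3 ≈ 122.76.
Σw·y = 1.6·186 + 4.0·51 + 8.8·301 + 8.9·160 = 4574.4, so ȳ = 4574.4/23.3 ≈ 196.33.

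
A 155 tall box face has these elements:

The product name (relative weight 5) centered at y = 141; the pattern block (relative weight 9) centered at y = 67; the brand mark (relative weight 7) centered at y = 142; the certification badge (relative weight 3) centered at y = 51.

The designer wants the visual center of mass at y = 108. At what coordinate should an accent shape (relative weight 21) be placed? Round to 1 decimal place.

With the accent shape, Σw becomes 5 + 9 + 7 + 3 + 21 = 45.
y: need Σw·y = 45·108 = 4860. Existing = 5·141 + 9·67 + 7·142 + 3·51 = 2455. Remainder 2405 / 21 ≈ 114.52.

y ≈ 114.5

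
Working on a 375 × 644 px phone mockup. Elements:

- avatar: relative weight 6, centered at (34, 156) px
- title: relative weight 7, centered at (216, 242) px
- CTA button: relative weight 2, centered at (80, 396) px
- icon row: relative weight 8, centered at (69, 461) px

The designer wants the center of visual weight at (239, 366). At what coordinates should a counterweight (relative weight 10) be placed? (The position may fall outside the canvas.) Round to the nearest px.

With the counterweight, Σw becomes 6 + 7 + 2 + 8 + 10 = 33.
x: need Σw·x = 33·239 = 7887. Existing = 6·34 + 7·216 + 2·80 + 8·69 = 2428. Remainder 5459 / 10 ≈ 545.90.
y: need Σw·y = 33·366 = 12078. Existing = 6·156 + 7·242 + 2·396 + 8·461 = 7110. Remainder 4968 / 10 ≈ 496.80.

(546, 497)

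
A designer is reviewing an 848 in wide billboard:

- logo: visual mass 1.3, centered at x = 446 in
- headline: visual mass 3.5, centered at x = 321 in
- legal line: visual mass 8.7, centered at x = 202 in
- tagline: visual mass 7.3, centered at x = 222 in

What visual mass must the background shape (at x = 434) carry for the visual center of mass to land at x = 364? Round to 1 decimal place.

Existing Σw = 20.8 (1.3 + 3.5 + 8.7 + 7.3); existing moment 1.3·446 + 3.5·321 + 8.7·202 + 7.3·222 = 5081.3.
Set Σw·x/Σw = 364: (5081.3 + 434w) = 364·(20.8 + w).
Solving: w = (364·20.8 − 5081.3) / (434 − 364) = 2489.9 / 70 ≈ 35.57.

w ≈ 35.6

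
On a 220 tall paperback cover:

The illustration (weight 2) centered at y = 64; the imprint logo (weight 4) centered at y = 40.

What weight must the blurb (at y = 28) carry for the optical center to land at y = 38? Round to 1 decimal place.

Known weights sum to 2 + 4 = 6; their moment is 2·64 + 4·40 = 288.
Set Σw·y/Σw = 38: (288 + 28w) = 38·(6 + w).
Rearranging, w·(28 − 38) = 38·6 − 288 = -60, so w ≈ -60/-10 = 6.00.

w ≈ 6.0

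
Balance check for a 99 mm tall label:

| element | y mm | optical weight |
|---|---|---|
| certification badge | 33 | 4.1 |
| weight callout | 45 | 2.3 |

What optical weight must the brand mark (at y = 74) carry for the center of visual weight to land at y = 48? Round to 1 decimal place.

Known weights sum to 4.1 + 2.3 = 6.4; their moment is 4.1·33 + 2.3·45 = 238.8.
Set Σw·y/Σw = 48: (238.8 + 74w) = 48·(6.4 + w).
Solving: w = (48·6.4 − 238.8) / (74 − 48) = 68.4 / 26 ≈ 2.63.

w ≈ 2.6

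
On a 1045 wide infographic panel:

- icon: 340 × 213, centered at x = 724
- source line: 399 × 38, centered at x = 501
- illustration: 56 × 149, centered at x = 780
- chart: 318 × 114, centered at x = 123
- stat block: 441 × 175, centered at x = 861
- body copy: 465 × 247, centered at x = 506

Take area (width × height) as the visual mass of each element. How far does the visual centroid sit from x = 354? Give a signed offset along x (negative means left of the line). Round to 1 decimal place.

Taking area as weight: icon 340·213 = 72420, source line 399·38 = 15162, illustration 56·149 = 8344, chart 318·114 = 36252, stat block 441·175 = 77175, body copy 465·247 = 114855. Sum 324208.
Σw·x = 195559863; x̄ = 195559863/324208 ≈ 603.19.
Against x = 354, that's 603.19 − 354 = 249.19.

≈ 249.2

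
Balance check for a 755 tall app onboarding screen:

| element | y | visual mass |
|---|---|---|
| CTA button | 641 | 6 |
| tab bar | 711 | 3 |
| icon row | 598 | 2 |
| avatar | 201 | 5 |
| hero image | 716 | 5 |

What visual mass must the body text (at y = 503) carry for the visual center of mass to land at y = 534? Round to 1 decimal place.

w ≈ 17.6

Fixed elements: Σw = 6 + 3 + 2 + 5 + 5 = 21, Σw·y = 6·641 + 3·711 + 2·598 + 5·201 + 5·716 = 11760.
Balance at y = 534 requires (11760 + w·503) / (21 + w) = 534.
Solving: w = (534·21 − 11760) / (503 − 534) = -546 / -31 ≈ 17.61.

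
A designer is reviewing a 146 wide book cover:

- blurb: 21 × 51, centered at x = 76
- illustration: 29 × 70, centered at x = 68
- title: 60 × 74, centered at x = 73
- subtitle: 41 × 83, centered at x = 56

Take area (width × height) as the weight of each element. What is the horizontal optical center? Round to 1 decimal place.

x ≈ 67.1

Taking area as weight: blurb 21·51 = 1071, illustration 29·70 = 2030, title 60·74 = 4440, subtitle 41·83 = 3403. Sum 10944.
Σw·x = 1071·76 + 2030·68 + 4440·73 + 3403·56 = 734124, so x̄ = 734124/10944 ≈ 67.08.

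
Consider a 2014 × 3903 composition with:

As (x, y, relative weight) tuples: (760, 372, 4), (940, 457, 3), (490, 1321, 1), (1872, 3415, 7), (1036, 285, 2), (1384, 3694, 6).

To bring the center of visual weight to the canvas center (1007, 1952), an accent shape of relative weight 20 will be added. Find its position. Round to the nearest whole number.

(674, 1656)

After adding the accent shape, total weight = 4 + 3 + 1 + 7 + 2 + 6 + 20 = 43.
x: need Σw·x = 43·1007 = 43301. Existing = 4·760 + 3·940 + 1·490 + 7·1872 + 2·1036 + 6·1384 = 29830. Remainder 13471 / 20 ≈ 673.55.
y: need Σw·y = 43·1952 = 83936. Existing = 4·372 + 3·457 + 1·1321 + 7·3415 + 2·285 + 6·3694 = 50819. Remainder 33117 / 20 ≈ 1655.85.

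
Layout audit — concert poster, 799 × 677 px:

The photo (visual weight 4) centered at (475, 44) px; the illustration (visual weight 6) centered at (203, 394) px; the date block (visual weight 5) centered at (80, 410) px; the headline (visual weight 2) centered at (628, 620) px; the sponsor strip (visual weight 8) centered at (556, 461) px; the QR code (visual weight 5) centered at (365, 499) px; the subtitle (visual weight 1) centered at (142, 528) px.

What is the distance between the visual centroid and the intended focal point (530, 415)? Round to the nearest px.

Total weight = 4 + 6 + 5 + 2 + 8 + 5 + 1 = 31.
x-moment: 4·475 + 6·203 + 5·80 + 2·628 + 8·556 + 5·365 + 1·142 = 11189; centroid 11189/31 ≈ 360.94.
y-moment: 4·44 + 6·394 + 5·410 + 2·620 + 8·461 + 5·499 + 1·528 = 12541; centroid 12541/31 ≈ 404.55.
Offset from (530, 415): Δx ≈ -169.06, Δy ≈ -10.45; distance = √(Δx² + Δy²) ≈ 169.39.

≈ 169 px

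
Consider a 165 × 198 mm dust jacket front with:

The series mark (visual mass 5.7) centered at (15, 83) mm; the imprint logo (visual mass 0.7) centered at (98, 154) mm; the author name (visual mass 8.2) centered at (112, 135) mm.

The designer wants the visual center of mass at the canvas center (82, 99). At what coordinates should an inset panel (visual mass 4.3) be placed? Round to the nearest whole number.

After adding the inset panel, total weight = 5.7 + 0.7 + 8.2 + 4.3 = 18.9.
Along x: (1072.5 + 4.3·x) / 18.9 = 82 (existing moment 5.7·15 + 0.7·98 + 8.2·112 = 1072.5) ⇒ x = (1549.8 − 1072.5) / 4.3 ≈ 111.00.
Along y: (1687.9 + 4.3·y) / 18.9 = 99 (existing moment 5.7·83 + 0.7·154 + 8.2·135 = 1687.9) ⇒ y = (1871.1 − 1687.9) / 4.3 ≈ 42.60.

(111, 43)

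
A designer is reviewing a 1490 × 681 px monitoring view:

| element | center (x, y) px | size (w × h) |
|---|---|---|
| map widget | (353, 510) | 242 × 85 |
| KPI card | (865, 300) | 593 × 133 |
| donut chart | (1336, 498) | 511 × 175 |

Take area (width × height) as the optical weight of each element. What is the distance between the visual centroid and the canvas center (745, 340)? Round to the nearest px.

≈ 297 px

Areas → weights: map widget 242·85 = 20570, KPI card 593·133 = 78869, donut chart 511·175 = 89425; Σw = 188864.
x-moment: 20570·353 + 78869·865 + 89425·1336 = 194954695; centroid 194954695/188864 ≈ 1032.25.
y-moment: 20570·510 + 78869·300 + 89425·498 = 78685050; centroid 78685050/188864 ≈ 416.62.
Relative to (745, 340): Δ = (287.25, 76.62); |Δ| = √(287.25² + 76.62²) ≈ 297.29.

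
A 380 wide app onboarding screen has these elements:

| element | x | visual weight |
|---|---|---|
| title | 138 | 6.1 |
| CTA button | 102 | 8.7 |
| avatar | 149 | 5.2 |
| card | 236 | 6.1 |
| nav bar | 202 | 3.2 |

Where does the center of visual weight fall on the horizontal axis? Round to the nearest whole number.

Total weight = 6.1 + 8.7 + 5.2 + 6.1 + 3.2 = 29.3.
x-moment: 6.1·138 + 8.7·102 + 5.2·149 + 6.1·236 + 3.2·202 = 4590.0; centroid 4590.0/29.3 ≈ 156.66.

x ≈ 157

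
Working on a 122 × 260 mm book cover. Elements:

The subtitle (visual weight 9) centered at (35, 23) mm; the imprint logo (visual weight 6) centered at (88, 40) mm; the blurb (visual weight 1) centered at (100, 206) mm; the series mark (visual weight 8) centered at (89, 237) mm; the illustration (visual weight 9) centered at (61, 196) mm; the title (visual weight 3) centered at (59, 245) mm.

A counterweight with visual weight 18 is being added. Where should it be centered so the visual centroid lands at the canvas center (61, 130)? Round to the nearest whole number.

New total weight: (9 + 6 + 1 + 8 + 9 + 3) + 18 = 54.
x: need Σw·x = 54·61 = 3294. Existing = 9·35 + 6·88 + 1·100 + 8·89 + 9·61 + 3·59 = 2381. Remainder 913 / 18 ≈ 50.72.
y: need Σw·y = 54·130 = 7020. Existing = 9·23 + 6·40 + 1·206 + 8·237 + 9·196 + 3·245 = 5048. Remainder 1972 / 18 ≈ 109.56.

(51, 110)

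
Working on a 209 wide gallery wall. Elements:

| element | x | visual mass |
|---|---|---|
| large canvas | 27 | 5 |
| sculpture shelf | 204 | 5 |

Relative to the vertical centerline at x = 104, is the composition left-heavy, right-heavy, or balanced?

Total weight = 5 + 5 = 10.
x: (5·27 + 5·204) / 10 = 1155 / 10 ≈ 115.50
115.5 vs midline 104 → right-heavy.

right-heavy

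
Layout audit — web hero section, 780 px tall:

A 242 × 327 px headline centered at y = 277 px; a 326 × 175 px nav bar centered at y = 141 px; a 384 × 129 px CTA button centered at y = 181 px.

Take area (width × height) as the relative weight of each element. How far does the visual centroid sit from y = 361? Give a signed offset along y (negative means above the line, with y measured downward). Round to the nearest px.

≈ -151 px

Areas: headline 242·327 = 79134, nav bar 326·175 = 57050, CTA button 384·129 = 49536. Total weight = 185720.
y: (79134·277 + 57050·141 + 49536·181) / 185720 = 38930184 / 185720 ≈ 209.62
Offset from y = 361: 209.62 − 361 ≈ -151.38.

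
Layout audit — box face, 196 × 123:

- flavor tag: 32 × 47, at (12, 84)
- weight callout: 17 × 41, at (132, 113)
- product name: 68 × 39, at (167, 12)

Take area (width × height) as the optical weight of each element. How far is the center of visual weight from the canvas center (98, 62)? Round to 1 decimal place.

Taking area as weight: flavor tag 32·47 = 1504, weight callout 17·41 = 697, product name 68·39 = 2652. Sum 4853.
x-moment: 1504·12 + 697·132 + 2652·167 = 552936; centroid 552936/4853 ≈ 113.94.
y-moment: 1504·84 + 697·113 + 2652·12 = 236921; centroid 236921/4853 ≈ 48.82.
From (98, 62): dx = 15.94, dy = -13.18, so the distance is √(dx²+dy²) ≈ 20.68.

≈ 20.7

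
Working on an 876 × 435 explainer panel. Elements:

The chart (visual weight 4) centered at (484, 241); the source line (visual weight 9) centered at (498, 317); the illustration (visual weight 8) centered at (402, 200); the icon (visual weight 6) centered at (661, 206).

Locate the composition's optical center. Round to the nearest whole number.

(504, 246)

Total weight = 4 + 9 + 8 + 6 = 27.
x: (4·484 + 9·498 + 8·402 + 6·661) / 27 = 13600 / 27 ≈ 503.70
y: (4·241 + 9·317 + 8·200 + 6·206) / 27 = 6653 / 27 ≈ 246.41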